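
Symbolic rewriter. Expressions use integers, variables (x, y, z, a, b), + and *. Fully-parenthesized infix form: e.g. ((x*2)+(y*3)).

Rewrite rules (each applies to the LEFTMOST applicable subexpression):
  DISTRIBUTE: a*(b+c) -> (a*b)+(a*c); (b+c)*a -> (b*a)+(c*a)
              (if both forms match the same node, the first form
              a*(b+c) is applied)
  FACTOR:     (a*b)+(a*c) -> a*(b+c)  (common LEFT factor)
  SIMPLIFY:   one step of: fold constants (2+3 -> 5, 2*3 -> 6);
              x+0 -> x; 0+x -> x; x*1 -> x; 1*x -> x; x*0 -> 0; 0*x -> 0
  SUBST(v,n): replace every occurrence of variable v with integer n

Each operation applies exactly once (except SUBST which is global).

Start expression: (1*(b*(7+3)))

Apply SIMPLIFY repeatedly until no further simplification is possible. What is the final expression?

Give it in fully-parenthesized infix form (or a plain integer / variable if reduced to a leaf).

Start: (1*(b*(7+3)))
Step 1: at root: (1*(b*(7+3))) -> (b*(7+3)); overall: (1*(b*(7+3))) -> (b*(7+3))
Step 2: at R: (7+3) -> 10; overall: (b*(7+3)) -> (b*10)
Fixed point: (b*10)

Answer: (b*10)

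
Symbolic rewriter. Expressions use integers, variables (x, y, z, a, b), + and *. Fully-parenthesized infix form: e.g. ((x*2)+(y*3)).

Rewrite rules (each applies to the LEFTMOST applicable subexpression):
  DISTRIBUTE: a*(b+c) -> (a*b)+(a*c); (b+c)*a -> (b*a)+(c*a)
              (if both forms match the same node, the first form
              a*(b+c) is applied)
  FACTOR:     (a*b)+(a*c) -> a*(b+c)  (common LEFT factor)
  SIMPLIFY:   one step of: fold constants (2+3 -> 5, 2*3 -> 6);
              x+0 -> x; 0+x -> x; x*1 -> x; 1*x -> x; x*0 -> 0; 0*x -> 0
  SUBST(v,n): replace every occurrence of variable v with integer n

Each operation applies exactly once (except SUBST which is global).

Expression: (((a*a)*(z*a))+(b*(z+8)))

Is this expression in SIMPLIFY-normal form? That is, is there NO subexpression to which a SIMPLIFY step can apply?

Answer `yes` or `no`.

Answer: yes

Derivation:
Expression: (((a*a)*(z*a))+(b*(z+8)))
Scanning for simplifiable subexpressions (pre-order)...
  at root: (((a*a)*(z*a))+(b*(z+8))) (not simplifiable)
  at L: ((a*a)*(z*a)) (not simplifiable)
  at LL: (a*a) (not simplifiable)
  at LR: (z*a) (not simplifiable)
  at R: (b*(z+8)) (not simplifiable)
  at RR: (z+8) (not simplifiable)
Result: no simplifiable subexpression found -> normal form.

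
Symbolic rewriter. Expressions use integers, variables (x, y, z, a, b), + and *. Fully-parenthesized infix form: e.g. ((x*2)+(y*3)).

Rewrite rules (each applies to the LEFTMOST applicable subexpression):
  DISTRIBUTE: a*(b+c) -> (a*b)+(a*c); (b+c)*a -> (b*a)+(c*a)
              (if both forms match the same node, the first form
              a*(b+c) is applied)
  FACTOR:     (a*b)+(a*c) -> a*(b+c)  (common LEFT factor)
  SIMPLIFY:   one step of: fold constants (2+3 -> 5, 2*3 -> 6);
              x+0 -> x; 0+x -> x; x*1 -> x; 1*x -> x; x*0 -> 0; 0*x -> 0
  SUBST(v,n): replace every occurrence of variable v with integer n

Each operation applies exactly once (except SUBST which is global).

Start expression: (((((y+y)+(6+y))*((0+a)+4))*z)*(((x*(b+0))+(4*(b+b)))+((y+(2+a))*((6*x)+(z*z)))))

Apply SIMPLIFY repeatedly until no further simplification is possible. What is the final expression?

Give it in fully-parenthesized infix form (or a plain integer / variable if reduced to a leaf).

Answer: (((((y+y)+(6+y))*(a+4))*z)*(((x*b)+(4*(b+b)))+((y+(2+a))*((6*x)+(z*z)))))

Derivation:
Start: (((((y+y)+(6+y))*((0+a)+4))*z)*(((x*(b+0))+(4*(b+b)))+((y+(2+a))*((6*x)+(z*z)))))
Step 1: at LLRL: (0+a) -> a; overall: (((((y+y)+(6+y))*((0+a)+4))*z)*(((x*(b+0))+(4*(b+b)))+((y+(2+a))*((6*x)+(z*z))))) -> (((((y+y)+(6+y))*(a+4))*z)*(((x*(b+0))+(4*(b+b)))+((y+(2+a))*((6*x)+(z*z)))))
Step 2: at RLLR: (b+0) -> b; overall: (((((y+y)+(6+y))*(a+4))*z)*(((x*(b+0))+(4*(b+b)))+((y+(2+a))*((6*x)+(z*z))))) -> (((((y+y)+(6+y))*(a+4))*z)*(((x*b)+(4*(b+b)))+((y+(2+a))*((6*x)+(z*z)))))
Fixed point: (((((y+y)+(6+y))*(a+4))*z)*(((x*b)+(4*(b+b)))+((y+(2+a))*((6*x)+(z*z)))))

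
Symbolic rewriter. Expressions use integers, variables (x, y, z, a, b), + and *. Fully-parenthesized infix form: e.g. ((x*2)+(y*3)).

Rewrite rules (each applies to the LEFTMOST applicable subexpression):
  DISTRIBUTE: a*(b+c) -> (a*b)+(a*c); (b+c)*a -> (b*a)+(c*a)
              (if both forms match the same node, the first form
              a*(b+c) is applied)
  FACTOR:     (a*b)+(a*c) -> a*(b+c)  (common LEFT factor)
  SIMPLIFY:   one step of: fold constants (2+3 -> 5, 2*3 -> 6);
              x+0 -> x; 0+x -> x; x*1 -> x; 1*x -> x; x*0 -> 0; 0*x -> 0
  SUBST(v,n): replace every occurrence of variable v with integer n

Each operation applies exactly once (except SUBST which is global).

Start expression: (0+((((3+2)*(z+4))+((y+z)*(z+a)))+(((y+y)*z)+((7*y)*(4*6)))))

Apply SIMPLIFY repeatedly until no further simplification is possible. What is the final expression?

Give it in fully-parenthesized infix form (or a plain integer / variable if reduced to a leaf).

Start: (0+((((3+2)*(z+4))+((y+z)*(z+a)))+(((y+y)*z)+((7*y)*(4*6)))))
Step 1: at root: (0+((((3+2)*(z+4))+((y+z)*(z+a)))+(((y+y)*z)+((7*y)*(4*6))))) -> ((((3+2)*(z+4))+((y+z)*(z+a)))+(((y+y)*z)+((7*y)*(4*6)))); overall: (0+((((3+2)*(z+4))+((y+z)*(z+a)))+(((y+y)*z)+((7*y)*(4*6))))) -> ((((3+2)*(z+4))+((y+z)*(z+a)))+(((y+y)*z)+((7*y)*(4*6))))
Step 2: at LLL: (3+2) -> 5; overall: ((((3+2)*(z+4))+((y+z)*(z+a)))+(((y+y)*z)+((7*y)*(4*6)))) -> (((5*(z+4))+((y+z)*(z+a)))+(((y+y)*z)+((7*y)*(4*6))))
Step 3: at RRR: (4*6) -> 24; overall: (((5*(z+4))+((y+z)*(z+a)))+(((y+y)*z)+((7*y)*(4*6)))) -> (((5*(z+4))+((y+z)*(z+a)))+(((y+y)*z)+((7*y)*24)))
Fixed point: (((5*(z+4))+((y+z)*(z+a)))+(((y+y)*z)+((7*y)*24)))

Answer: (((5*(z+4))+((y+z)*(z+a)))+(((y+y)*z)+((7*y)*24)))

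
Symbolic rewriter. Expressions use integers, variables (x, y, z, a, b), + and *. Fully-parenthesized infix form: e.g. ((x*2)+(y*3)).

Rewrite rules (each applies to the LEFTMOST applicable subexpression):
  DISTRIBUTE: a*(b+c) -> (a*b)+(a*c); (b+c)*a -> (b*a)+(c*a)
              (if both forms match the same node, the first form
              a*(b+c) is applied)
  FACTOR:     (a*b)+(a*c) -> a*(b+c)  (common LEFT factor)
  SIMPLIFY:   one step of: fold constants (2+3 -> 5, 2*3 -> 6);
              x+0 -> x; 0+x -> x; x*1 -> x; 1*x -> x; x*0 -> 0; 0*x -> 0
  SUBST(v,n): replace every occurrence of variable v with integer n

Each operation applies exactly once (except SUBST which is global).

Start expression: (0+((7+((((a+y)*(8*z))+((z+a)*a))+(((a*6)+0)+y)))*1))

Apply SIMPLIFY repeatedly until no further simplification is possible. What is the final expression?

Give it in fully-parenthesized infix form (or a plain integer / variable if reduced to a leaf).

Answer: (7+((((a+y)*(8*z))+((z+a)*a))+((a*6)+y)))

Derivation:
Start: (0+((7+((((a+y)*(8*z))+((z+a)*a))+(((a*6)+0)+y)))*1))
Step 1: at root: (0+((7+((((a+y)*(8*z))+((z+a)*a))+(((a*6)+0)+y)))*1)) -> ((7+((((a+y)*(8*z))+((z+a)*a))+(((a*6)+0)+y)))*1); overall: (0+((7+((((a+y)*(8*z))+((z+a)*a))+(((a*6)+0)+y)))*1)) -> ((7+((((a+y)*(8*z))+((z+a)*a))+(((a*6)+0)+y)))*1)
Step 2: at root: ((7+((((a+y)*(8*z))+((z+a)*a))+(((a*6)+0)+y)))*1) -> (7+((((a+y)*(8*z))+((z+a)*a))+(((a*6)+0)+y))); overall: ((7+((((a+y)*(8*z))+((z+a)*a))+(((a*6)+0)+y)))*1) -> (7+((((a+y)*(8*z))+((z+a)*a))+(((a*6)+0)+y)))
Step 3: at RRL: ((a*6)+0) -> (a*6); overall: (7+((((a+y)*(8*z))+((z+a)*a))+(((a*6)+0)+y))) -> (7+((((a+y)*(8*z))+((z+a)*a))+((a*6)+y)))
Fixed point: (7+((((a+y)*(8*z))+((z+a)*a))+((a*6)+y)))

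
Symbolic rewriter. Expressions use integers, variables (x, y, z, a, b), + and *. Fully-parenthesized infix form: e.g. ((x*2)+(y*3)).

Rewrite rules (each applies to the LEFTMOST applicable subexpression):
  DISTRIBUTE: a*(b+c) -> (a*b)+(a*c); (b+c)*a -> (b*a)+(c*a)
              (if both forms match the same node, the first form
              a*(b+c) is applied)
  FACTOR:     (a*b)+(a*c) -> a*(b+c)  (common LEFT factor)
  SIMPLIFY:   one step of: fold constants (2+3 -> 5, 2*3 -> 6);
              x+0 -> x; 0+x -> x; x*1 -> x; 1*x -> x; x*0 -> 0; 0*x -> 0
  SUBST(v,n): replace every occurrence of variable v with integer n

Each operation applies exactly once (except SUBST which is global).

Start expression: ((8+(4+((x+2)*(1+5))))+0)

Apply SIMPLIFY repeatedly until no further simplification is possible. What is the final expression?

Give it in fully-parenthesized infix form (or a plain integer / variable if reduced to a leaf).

Answer: (8+(4+((x+2)*6)))

Derivation:
Start: ((8+(4+((x+2)*(1+5))))+0)
Step 1: at root: ((8+(4+((x+2)*(1+5))))+0) -> (8+(4+((x+2)*(1+5)))); overall: ((8+(4+((x+2)*(1+5))))+0) -> (8+(4+((x+2)*(1+5))))
Step 2: at RRR: (1+5) -> 6; overall: (8+(4+((x+2)*(1+5)))) -> (8+(4+((x+2)*6)))
Fixed point: (8+(4+((x+2)*6)))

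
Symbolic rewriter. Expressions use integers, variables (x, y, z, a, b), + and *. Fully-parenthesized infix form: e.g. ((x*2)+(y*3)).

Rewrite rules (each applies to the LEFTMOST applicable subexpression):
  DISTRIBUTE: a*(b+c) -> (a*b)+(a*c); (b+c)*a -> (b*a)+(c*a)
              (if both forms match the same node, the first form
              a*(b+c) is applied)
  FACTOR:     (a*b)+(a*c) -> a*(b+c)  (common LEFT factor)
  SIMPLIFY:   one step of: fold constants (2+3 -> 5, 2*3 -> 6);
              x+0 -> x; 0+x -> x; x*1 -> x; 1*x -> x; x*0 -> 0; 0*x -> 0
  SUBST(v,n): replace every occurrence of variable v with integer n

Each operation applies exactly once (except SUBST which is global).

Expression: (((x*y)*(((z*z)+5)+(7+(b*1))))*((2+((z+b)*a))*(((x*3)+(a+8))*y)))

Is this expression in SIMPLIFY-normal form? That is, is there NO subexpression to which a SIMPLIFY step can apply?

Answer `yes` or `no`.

Answer: no

Derivation:
Expression: (((x*y)*(((z*z)+5)+(7+(b*1))))*((2+((z+b)*a))*(((x*3)+(a+8))*y)))
Scanning for simplifiable subexpressions (pre-order)...
  at root: (((x*y)*(((z*z)+5)+(7+(b*1))))*((2+((z+b)*a))*(((x*3)+(a+8))*y))) (not simplifiable)
  at L: ((x*y)*(((z*z)+5)+(7+(b*1)))) (not simplifiable)
  at LL: (x*y) (not simplifiable)
  at LR: (((z*z)+5)+(7+(b*1))) (not simplifiable)
  at LRL: ((z*z)+5) (not simplifiable)
  at LRLL: (z*z) (not simplifiable)
  at LRR: (7+(b*1)) (not simplifiable)
  at LRRR: (b*1) (SIMPLIFIABLE)
  at R: ((2+((z+b)*a))*(((x*3)+(a+8))*y)) (not simplifiable)
  at RL: (2+((z+b)*a)) (not simplifiable)
  at RLR: ((z+b)*a) (not simplifiable)
  at RLRL: (z+b) (not simplifiable)
  at RR: (((x*3)+(a+8))*y) (not simplifiable)
  at RRL: ((x*3)+(a+8)) (not simplifiable)
  at RRLL: (x*3) (not simplifiable)
  at RRLR: (a+8) (not simplifiable)
Found simplifiable subexpr at path LRRR: (b*1)
One SIMPLIFY step would give: (((x*y)*(((z*z)+5)+(7+b)))*((2+((z+b)*a))*(((x*3)+(a+8))*y)))
-> NOT in normal form.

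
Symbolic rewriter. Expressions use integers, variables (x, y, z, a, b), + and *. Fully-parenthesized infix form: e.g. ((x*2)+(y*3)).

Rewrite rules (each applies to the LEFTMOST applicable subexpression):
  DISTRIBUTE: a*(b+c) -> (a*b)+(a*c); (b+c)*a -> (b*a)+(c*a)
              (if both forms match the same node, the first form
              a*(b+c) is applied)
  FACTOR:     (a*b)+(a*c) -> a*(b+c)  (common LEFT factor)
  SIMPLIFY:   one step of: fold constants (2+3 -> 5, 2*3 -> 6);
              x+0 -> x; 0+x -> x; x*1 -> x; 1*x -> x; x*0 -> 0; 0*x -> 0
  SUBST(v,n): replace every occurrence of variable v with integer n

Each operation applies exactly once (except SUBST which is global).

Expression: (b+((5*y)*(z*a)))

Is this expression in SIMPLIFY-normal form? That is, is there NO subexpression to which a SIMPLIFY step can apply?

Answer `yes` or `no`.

Answer: yes

Derivation:
Expression: (b+((5*y)*(z*a)))
Scanning for simplifiable subexpressions (pre-order)...
  at root: (b+((5*y)*(z*a))) (not simplifiable)
  at R: ((5*y)*(z*a)) (not simplifiable)
  at RL: (5*y) (not simplifiable)
  at RR: (z*a) (not simplifiable)
Result: no simplifiable subexpression found -> normal form.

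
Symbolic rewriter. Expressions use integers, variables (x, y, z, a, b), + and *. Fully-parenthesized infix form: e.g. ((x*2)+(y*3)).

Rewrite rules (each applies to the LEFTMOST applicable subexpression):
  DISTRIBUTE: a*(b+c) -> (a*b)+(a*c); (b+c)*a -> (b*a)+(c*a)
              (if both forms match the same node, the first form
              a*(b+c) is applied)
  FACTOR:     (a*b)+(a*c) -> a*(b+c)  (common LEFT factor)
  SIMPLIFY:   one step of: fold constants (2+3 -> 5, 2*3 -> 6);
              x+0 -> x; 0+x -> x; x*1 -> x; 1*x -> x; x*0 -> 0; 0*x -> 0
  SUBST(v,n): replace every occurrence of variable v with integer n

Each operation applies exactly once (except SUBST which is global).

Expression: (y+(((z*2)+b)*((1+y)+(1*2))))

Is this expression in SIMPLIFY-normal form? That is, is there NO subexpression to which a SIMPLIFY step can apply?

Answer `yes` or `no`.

Expression: (y+(((z*2)+b)*((1+y)+(1*2))))
Scanning for simplifiable subexpressions (pre-order)...
  at root: (y+(((z*2)+b)*((1+y)+(1*2)))) (not simplifiable)
  at R: (((z*2)+b)*((1+y)+(1*2))) (not simplifiable)
  at RL: ((z*2)+b) (not simplifiable)
  at RLL: (z*2) (not simplifiable)
  at RR: ((1+y)+(1*2)) (not simplifiable)
  at RRL: (1+y) (not simplifiable)
  at RRR: (1*2) (SIMPLIFIABLE)
Found simplifiable subexpr at path RRR: (1*2)
One SIMPLIFY step would give: (y+(((z*2)+b)*((1+y)+2)))
-> NOT in normal form.

Answer: no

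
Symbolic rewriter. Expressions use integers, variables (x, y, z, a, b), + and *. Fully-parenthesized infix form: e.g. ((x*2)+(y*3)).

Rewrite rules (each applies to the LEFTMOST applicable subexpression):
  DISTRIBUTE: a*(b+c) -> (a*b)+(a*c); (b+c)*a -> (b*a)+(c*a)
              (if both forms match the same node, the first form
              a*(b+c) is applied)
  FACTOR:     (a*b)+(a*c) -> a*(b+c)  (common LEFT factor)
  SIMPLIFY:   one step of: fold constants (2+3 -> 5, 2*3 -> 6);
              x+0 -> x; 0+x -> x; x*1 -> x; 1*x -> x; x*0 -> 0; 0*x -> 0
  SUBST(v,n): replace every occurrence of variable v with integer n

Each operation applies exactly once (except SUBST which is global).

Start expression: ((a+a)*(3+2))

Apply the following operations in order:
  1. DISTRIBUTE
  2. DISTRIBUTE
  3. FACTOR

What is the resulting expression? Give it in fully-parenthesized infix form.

Start: ((a+a)*(3+2))
Apply DISTRIBUTE at root (target: ((a+a)*(3+2))): ((a+a)*(3+2)) -> (((a+a)*3)+((a+a)*2))
Apply DISTRIBUTE at L (target: ((a+a)*3)): (((a+a)*3)+((a+a)*2)) -> (((a*3)+(a*3))+((a+a)*2))
Apply FACTOR at L (target: ((a*3)+(a*3))): (((a*3)+(a*3))+((a+a)*2)) -> ((a*(3+3))+((a+a)*2))

Answer: ((a*(3+3))+((a+a)*2))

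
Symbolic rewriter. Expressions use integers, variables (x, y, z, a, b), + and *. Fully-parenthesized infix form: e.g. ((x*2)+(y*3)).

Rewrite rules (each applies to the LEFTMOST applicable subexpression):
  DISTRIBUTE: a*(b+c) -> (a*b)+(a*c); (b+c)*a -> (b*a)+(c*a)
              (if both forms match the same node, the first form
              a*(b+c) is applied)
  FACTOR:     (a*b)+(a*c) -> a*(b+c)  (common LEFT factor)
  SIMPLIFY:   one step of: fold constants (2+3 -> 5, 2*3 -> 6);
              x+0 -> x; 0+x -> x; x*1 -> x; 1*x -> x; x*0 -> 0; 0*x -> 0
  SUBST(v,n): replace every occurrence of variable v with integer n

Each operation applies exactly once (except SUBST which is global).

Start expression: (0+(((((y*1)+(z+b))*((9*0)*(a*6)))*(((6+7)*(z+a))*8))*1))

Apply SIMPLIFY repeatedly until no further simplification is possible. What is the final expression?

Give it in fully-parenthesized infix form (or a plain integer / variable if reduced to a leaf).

Start: (0+(((((y*1)+(z+b))*((9*0)*(a*6)))*(((6+7)*(z+a))*8))*1))
Step 1: at root: (0+(((((y*1)+(z+b))*((9*0)*(a*6)))*(((6+7)*(z+a))*8))*1)) -> (((((y*1)+(z+b))*((9*0)*(a*6)))*(((6+7)*(z+a))*8))*1); overall: (0+(((((y*1)+(z+b))*((9*0)*(a*6)))*(((6+7)*(z+a))*8))*1)) -> (((((y*1)+(z+b))*((9*0)*(a*6)))*(((6+7)*(z+a))*8))*1)
Step 2: at root: (((((y*1)+(z+b))*((9*0)*(a*6)))*(((6+7)*(z+a))*8))*1) -> ((((y*1)+(z+b))*((9*0)*(a*6)))*(((6+7)*(z+a))*8)); overall: (((((y*1)+(z+b))*((9*0)*(a*6)))*(((6+7)*(z+a))*8))*1) -> ((((y*1)+(z+b))*((9*0)*(a*6)))*(((6+7)*(z+a))*8))
Step 3: at LLL: (y*1) -> y; overall: ((((y*1)+(z+b))*((9*0)*(a*6)))*(((6+7)*(z+a))*8)) -> (((y+(z+b))*((9*0)*(a*6)))*(((6+7)*(z+a))*8))
Step 4: at LRL: (9*0) -> 0; overall: (((y+(z+b))*((9*0)*(a*6)))*(((6+7)*(z+a))*8)) -> (((y+(z+b))*(0*(a*6)))*(((6+7)*(z+a))*8))
Step 5: at LR: (0*(a*6)) -> 0; overall: (((y+(z+b))*(0*(a*6)))*(((6+7)*(z+a))*8)) -> (((y+(z+b))*0)*(((6+7)*(z+a))*8))
Step 6: at L: ((y+(z+b))*0) -> 0; overall: (((y+(z+b))*0)*(((6+7)*(z+a))*8)) -> (0*(((6+7)*(z+a))*8))
Step 7: at root: (0*(((6+7)*(z+a))*8)) -> 0; overall: (0*(((6+7)*(z+a))*8)) -> 0
Fixed point: 0

Answer: 0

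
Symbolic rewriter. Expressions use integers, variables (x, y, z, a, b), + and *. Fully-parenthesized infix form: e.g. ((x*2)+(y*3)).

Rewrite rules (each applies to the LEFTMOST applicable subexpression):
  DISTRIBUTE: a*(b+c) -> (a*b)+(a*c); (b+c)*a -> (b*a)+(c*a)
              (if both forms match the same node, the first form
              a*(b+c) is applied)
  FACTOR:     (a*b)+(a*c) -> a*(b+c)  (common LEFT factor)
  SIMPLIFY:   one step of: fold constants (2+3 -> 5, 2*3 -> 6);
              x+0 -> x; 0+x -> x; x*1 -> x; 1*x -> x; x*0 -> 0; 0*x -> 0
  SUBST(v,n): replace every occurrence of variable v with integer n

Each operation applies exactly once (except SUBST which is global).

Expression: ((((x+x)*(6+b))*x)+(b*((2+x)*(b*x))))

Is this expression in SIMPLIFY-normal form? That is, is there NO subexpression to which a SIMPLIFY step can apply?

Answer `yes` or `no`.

Expression: ((((x+x)*(6+b))*x)+(b*((2+x)*(b*x))))
Scanning for simplifiable subexpressions (pre-order)...
  at root: ((((x+x)*(6+b))*x)+(b*((2+x)*(b*x)))) (not simplifiable)
  at L: (((x+x)*(6+b))*x) (not simplifiable)
  at LL: ((x+x)*(6+b)) (not simplifiable)
  at LLL: (x+x) (not simplifiable)
  at LLR: (6+b) (not simplifiable)
  at R: (b*((2+x)*(b*x))) (not simplifiable)
  at RR: ((2+x)*(b*x)) (not simplifiable)
  at RRL: (2+x) (not simplifiable)
  at RRR: (b*x) (not simplifiable)
Result: no simplifiable subexpression found -> normal form.

Answer: yes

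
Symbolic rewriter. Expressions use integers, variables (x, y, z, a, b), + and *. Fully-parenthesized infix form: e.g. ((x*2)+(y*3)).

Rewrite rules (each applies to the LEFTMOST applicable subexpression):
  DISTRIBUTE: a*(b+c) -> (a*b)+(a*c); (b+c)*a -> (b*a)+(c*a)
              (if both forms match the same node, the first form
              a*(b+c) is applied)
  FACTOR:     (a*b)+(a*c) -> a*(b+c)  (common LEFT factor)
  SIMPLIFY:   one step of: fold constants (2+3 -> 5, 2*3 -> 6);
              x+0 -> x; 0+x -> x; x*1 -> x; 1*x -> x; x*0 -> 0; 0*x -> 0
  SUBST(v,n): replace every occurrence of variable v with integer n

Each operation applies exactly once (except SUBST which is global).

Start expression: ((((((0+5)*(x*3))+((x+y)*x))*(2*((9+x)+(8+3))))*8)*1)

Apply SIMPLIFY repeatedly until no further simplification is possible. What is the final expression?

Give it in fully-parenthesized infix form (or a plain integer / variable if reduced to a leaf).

Answer: ((((5*(x*3))+((x+y)*x))*(2*((9+x)+11)))*8)

Derivation:
Start: ((((((0+5)*(x*3))+((x+y)*x))*(2*((9+x)+(8+3))))*8)*1)
Step 1: at root: ((((((0+5)*(x*3))+((x+y)*x))*(2*((9+x)+(8+3))))*8)*1) -> (((((0+5)*(x*3))+((x+y)*x))*(2*((9+x)+(8+3))))*8); overall: ((((((0+5)*(x*3))+((x+y)*x))*(2*((9+x)+(8+3))))*8)*1) -> (((((0+5)*(x*3))+((x+y)*x))*(2*((9+x)+(8+3))))*8)
Step 2: at LLLL: (0+5) -> 5; overall: (((((0+5)*(x*3))+((x+y)*x))*(2*((9+x)+(8+3))))*8) -> ((((5*(x*3))+((x+y)*x))*(2*((9+x)+(8+3))))*8)
Step 3: at LRRR: (8+3) -> 11; overall: ((((5*(x*3))+((x+y)*x))*(2*((9+x)+(8+3))))*8) -> ((((5*(x*3))+((x+y)*x))*(2*((9+x)+11)))*8)
Fixed point: ((((5*(x*3))+((x+y)*x))*(2*((9+x)+11)))*8)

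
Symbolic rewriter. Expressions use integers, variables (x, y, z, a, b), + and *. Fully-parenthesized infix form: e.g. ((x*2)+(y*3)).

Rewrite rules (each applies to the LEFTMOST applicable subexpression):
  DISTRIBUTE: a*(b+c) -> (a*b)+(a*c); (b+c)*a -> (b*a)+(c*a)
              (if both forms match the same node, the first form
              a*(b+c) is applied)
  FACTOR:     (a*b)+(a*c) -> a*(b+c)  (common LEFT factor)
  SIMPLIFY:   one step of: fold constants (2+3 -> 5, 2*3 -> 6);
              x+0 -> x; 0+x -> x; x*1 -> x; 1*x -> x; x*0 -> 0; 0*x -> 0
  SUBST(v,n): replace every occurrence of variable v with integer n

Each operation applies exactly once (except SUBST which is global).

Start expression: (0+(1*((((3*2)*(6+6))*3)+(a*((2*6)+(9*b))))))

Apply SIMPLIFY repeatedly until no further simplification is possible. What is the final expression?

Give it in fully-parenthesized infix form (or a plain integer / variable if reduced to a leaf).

Start: (0+(1*((((3*2)*(6+6))*3)+(a*((2*6)+(9*b))))))
Step 1: at root: (0+(1*((((3*2)*(6+6))*3)+(a*((2*6)+(9*b)))))) -> (1*((((3*2)*(6+6))*3)+(a*((2*6)+(9*b))))); overall: (0+(1*((((3*2)*(6+6))*3)+(a*((2*6)+(9*b)))))) -> (1*((((3*2)*(6+6))*3)+(a*((2*6)+(9*b)))))
Step 2: at root: (1*((((3*2)*(6+6))*3)+(a*((2*6)+(9*b))))) -> ((((3*2)*(6+6))*3)+(a*((2*6)+(9*b)))); overall: (1*((((3*2)*(6+6))*3)+(a*((2*6)+(9*b))))) -> ((((3*2)*(6+6))*3)+(a*((2*6)+(9*b))))
Step 3: at LLL: (3*2) -> 6; overall: ((((3*2)*(6+6))*3)+(a*((2*6)+(9*b)))) -> (((6*(6+6))*3)+(a*((2*6)+(9*b))))
Step 4: at LLR: (6+6) -> 12; overall: (((6*(6+6))*3)+(a*((2*6)+(9*b)))) -> (((6*12)*3)+(a*((2*6)+(9*b))))
Step 5: at LL: (6*12) -> 72; overall: (((6*12)*3)+(a*((2*6)+(9*b)))) -> ((72*3)+(a*((2*6)+(9*b))))
Step 6: at L: (72*3) -> 216; overall: ((72*3)+(a*((2*6)+(9*b)))) -> (216+(a*((2*6)+(9*b))))
Step 7: at RRL: (2*6) -> 12; overall: (216+(a*((2*6)+(9*b)))) -> (216+(a*(12+(9*b))))
Fixed point: (216+(a*(12+(9*b))))

Answer: (216+(a*(12+(9*b))))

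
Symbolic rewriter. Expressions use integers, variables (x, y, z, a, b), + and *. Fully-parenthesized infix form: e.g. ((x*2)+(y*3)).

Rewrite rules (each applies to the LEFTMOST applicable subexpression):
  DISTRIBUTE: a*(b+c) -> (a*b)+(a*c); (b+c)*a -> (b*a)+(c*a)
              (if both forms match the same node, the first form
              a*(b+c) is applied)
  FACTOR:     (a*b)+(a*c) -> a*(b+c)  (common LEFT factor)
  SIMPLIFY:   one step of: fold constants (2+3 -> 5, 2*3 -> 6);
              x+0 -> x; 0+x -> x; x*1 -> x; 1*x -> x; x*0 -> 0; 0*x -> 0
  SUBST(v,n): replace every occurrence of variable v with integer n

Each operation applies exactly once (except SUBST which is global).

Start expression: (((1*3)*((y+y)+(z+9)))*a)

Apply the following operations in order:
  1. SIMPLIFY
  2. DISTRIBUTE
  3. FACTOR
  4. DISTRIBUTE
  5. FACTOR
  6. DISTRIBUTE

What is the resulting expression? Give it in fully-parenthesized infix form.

Start: (((1*3)*((y+y)+(z+9)))*a)
Apply SIMPLIFY at LL (target: (1*3)): (((1*3)*((y+y)+(z+9)))*a) -> ((3*((y+y)+(z+9)))*a)
Apply DISTRIBUTE at L (target: (3*((y+y)+(z+9)))): ((3*((y+y)+(z+9)))*a) -> (((3*(y+y))+(3*(z+9)))*a)
Apply FACTOR at L (target: ((3*(y+y))+(3*(z+9)))): (((3*(y+y))+(3*(z+9)))*a) -> ((3*((y+y)+(z+9)))*a)
Apply DISTRIBUTE at L (target: (3*((y+y)+(z+9)))): ((3*((y+y)+(z+9)))*a) -> (((3*(y+y))+(3*(z+9)))*a)
Apply FACTOR at L (target: ((3*(y+y))+(3*(z+9)))): (((3*(y+y))+(3*(z+9)))*a) -> ((3*((y+y)+(z+9)))*a)
Apply DISTRIBUTE at L (target: (3*((y+y)+(z+9)))): ((3*((y+y)+(z+9)))*a) -> (((3*(y+y))+(3*(z+9)))*a)

Answer: (((3*(y+y))+(3*(z+9)))*a)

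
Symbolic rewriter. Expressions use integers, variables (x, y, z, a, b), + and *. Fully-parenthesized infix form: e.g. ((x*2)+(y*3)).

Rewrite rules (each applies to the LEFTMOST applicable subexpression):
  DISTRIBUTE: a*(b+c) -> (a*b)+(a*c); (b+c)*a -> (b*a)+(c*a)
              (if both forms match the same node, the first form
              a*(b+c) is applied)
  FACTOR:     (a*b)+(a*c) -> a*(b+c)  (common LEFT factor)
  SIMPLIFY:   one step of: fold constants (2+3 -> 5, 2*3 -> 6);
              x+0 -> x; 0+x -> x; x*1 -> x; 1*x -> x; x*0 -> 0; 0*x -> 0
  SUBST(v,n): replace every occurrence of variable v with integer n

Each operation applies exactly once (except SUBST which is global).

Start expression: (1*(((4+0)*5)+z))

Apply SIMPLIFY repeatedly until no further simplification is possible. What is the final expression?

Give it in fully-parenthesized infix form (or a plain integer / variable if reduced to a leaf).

Answer: (20+z)

Derivation:
Start: (1*(((4+0)*5)+z))
Step 1: at root: (1*(((4+0)*5)+z)) -> (((4+0)*5)+z); overall: (1*(((4+0)*5)+z)) -> (((4+0)*5)+z)
Step 2: at LL: (4+0) -> 4; overall: (((4+0)*5)+z) -> ((4*5)+z)
Step 3: at L: (4*5) -> 20; overall: ((4*5)+z) -> (20+z)
Fixed point: (20+z)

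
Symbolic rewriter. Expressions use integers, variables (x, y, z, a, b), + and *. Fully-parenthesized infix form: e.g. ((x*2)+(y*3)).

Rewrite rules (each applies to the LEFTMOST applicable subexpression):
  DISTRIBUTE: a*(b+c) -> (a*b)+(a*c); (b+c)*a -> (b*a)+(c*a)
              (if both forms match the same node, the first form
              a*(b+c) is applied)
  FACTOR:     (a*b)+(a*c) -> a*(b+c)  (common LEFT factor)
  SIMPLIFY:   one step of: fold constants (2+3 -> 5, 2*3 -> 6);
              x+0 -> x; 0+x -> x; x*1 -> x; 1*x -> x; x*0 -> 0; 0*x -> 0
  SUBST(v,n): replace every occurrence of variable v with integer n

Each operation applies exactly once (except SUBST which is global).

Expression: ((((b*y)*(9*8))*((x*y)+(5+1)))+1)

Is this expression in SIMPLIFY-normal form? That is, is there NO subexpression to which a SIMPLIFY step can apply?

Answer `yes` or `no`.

Expression: ((((b*y)*(9*8))*((x*y)+(5+1)))+1)
Scanning for simplifiable subexpressions (pre-order)...
  at root: ((((b*y)*(9*8))*((x*y)+(5+1)))+1) (not simplifiable)
  at L: (((b*y)*(9*8))*((x*y)+(5+1))) (not simplifiable)
  at LL: ((b*y)*(9*8)) (not simplifiable)
  at LLL: (b*y) (not simplifiable)
  at LLR: (9*8) (SIMPLIFIABLE)
  at LR: ((x*y)+(5+1)) (not simplifiable)
  at LRL: (x*y) (not simplifiable)
  at LRR: (5+1) (SIMPLIFIABLE)
Found simplifiable subexpr at path LLR: (9*8)
One SIMPLIFY step would give: ((((b*y)*72)*((x*y)+(5+1)))+1)
-> NOT in normal form.

Answer: no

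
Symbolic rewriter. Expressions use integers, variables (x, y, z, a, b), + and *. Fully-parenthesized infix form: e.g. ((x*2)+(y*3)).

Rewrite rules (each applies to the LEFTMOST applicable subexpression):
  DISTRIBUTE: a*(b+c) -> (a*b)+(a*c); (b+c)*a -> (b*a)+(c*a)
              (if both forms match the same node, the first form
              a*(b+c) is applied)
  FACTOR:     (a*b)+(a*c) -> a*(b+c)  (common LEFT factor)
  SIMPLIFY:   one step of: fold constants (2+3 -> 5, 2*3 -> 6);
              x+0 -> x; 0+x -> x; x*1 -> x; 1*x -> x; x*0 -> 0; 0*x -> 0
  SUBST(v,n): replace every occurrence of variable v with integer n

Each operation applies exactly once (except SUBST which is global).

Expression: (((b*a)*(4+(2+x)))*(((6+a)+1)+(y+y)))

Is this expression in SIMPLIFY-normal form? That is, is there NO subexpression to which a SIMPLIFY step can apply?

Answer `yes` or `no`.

Answer: yes

Derivation:
Expression: (((b*a)*(4+(2+x)))*(((6+a)+1)+(y+y)))
Scanning for simplifiable subexpressions (pre-order)...
  at root: (((b*a)*(4+(2+x)))*(((6+a)+1)+(y+y))) (not simplifiable)
  at L: ((b*a)*(4+(2+x))) (not simplifiable)
  at LL: (b*a) (not simplifiable)
  at LR: (4+(2+x)) (not simplifiable)
  at LRR: (2+x) (not simplifiable)
  at R: (((6+a)+1)+(y+y)) (not simplifiable)
  at RL: ((6+a)+1) (not simplifiable)
  at RLL: (6+a) (not simplifiable)
  at RR: (y+y) (not simplifiable)
Result: no simplifiable subexpression found -> normal form.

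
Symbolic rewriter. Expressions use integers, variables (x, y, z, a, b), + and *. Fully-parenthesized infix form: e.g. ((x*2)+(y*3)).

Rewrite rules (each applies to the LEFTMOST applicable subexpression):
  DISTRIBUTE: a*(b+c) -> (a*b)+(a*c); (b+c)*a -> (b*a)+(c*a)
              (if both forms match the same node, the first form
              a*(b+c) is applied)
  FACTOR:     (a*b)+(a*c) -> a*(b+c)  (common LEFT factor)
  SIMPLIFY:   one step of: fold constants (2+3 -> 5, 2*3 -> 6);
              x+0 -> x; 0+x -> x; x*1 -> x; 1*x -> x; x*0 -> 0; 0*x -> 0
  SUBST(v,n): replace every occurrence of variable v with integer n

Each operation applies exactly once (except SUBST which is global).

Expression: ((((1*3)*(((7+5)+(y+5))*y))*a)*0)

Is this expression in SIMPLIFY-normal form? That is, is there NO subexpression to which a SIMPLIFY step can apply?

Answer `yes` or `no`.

Expression: ((((1*3)*(((7+5)+(y+5))*y))*a)*0)
Scanning for simplifiable subexpressions (pre-order)...
  at root: ((((1*3)*(((7+5)+(y+5))*y))*a)*0) (SIMPLIFIABLE)
  at L: (((1*3)*(((7+5)+(y+5))*y))*a) (not simplifiable)
  at LL: ((1*3)*(((7+5)+(y+5))*y)) (not simplifiable)
  at LLL: (1*3) (SIMPLIFIABLE)
  at LLR: (((7+5)+(y+5))*y) (not simplifiable)
  at LLRL: ((7+5)+(y+5)) (not simplifiable)
  at LLRLL: (7+5) (SIMPLIFIABLE)
  at LLRLR: (y+5) (not simplifiable)
Found simplifiable subexpr at path root: ((((1*3)*(((7+5)+(y+5))*y))*a)*0)
One SIMPLIFY step would give: 0
-> NOT in normal form.

Answer: no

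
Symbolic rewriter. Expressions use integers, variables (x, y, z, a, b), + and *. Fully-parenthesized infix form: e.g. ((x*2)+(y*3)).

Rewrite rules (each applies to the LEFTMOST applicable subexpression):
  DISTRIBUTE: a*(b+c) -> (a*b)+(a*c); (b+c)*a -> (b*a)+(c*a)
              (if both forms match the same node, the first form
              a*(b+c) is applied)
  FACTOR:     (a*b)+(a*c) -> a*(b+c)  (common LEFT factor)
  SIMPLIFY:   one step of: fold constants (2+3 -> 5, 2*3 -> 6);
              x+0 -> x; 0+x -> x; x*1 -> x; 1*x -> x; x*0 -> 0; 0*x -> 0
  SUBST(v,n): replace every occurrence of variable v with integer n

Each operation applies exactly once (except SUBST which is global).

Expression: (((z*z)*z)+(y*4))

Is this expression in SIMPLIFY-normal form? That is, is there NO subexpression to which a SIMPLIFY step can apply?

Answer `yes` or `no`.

Answer: yes

Derivation:
Expression: (((z*z)*z)+(y*4))
Scanning for simplifiable subexpressions (pre-order)...
  at root: (((z*z)*z)+(y*4)) (not simplifiable)
  at L: ((z*z)*z) (not simplifiable)
  at LL: (z*z) (not simplifiable)
  at R: (y*4) (not simplifiable)
Result: no simplifiable subexpression found -> normal form.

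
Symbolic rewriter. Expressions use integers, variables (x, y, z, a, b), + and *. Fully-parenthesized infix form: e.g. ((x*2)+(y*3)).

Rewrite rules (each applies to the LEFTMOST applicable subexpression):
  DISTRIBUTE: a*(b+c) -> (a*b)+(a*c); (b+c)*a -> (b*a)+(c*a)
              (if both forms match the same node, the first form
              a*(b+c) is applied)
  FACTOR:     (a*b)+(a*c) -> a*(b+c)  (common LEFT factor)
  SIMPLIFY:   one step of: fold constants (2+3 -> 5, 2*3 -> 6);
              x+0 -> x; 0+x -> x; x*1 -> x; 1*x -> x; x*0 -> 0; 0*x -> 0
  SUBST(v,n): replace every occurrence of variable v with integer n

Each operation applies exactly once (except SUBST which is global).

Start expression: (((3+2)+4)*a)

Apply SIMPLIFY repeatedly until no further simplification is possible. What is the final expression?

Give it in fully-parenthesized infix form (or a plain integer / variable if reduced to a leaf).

Start: (((3+2)+4)*a)
Step 1: at LL: (3+2) -> 5; overall: (((3+2)+4)*a) -> ((5+4)*a)
Step 2: at L: (5+4) -> 9; overall: ((5+4)*a) -> (9*a)
Fixed point: (9*a)

Answer: (9*a)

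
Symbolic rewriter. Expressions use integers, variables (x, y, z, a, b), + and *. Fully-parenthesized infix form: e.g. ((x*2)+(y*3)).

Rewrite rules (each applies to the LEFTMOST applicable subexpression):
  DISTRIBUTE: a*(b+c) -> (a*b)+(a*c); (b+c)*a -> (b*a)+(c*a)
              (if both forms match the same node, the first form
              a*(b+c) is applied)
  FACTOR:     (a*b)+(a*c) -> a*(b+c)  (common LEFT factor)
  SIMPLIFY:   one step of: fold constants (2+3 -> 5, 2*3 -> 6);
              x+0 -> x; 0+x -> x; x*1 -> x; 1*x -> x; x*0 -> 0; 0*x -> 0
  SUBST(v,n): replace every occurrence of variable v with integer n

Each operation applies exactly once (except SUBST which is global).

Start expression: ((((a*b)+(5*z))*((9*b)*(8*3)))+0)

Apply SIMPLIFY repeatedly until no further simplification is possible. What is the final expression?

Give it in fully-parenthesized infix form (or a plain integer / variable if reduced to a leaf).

Answer: (((a*b)+(5*z))*((9*b)*24))

Derivation:
Start: ((((a*b)+(5*z))*((9*b)*(8*3)))+0)
Step 1: at root: ((((a*b)+(5*z))*((9*b)*(8*3)))+0) -> (((a*b)+(5*z))*((9*b)*(8*3))); overall: ((((a*b)+(5*z))*((9*b)*(8*3)))+0) -> (((a*b)+(5*z))*((9*b)*(8*3)))
Step 2: at RR: (8*3) -> 24; overall: (((a*b)+(5*z))*((9*b)*(8*3))) -> (((a*b)+(5*z))*((9*b)*24))
Fixed point: (((a*b)+(5*z))*((9*b)*24))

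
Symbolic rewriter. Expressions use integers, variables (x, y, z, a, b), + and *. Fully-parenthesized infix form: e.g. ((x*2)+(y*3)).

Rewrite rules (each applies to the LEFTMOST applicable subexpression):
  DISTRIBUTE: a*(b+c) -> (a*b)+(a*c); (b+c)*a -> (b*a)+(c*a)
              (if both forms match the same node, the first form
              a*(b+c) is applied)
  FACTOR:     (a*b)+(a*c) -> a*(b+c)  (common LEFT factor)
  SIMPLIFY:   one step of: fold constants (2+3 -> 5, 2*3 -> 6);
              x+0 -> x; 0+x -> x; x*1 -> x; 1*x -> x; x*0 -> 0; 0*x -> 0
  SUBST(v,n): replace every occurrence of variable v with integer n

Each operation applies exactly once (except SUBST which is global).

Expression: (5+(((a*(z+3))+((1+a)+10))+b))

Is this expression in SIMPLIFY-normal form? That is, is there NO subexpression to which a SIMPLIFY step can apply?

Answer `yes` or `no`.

Answer: yes

Derivation:
Expression: (5+(((a*(z+3))+((1+a)+10))+b))
Scanning for simplifiable subexpressions (pre-order)...
  at root: (5+(((a*(z+3))+((1+a)+10))+b)) (not simplifiable)
  at R: (((a*(z+3))+((1+a)+10))+b) (not simplifiable)
  at RL: ((a*(z+3))+((1+a)+10)) (not simplifiable)
  at RLL: (a*(z+3)) (not simplifiable)
  at RLLR: (z+3) (not simplifiable)
  at RLR: ((1+a)+10) (not simplifiable)
  at RLRL: (1+a) (not simplifiable)
Result: no simplifiable subexpression found -> normal form.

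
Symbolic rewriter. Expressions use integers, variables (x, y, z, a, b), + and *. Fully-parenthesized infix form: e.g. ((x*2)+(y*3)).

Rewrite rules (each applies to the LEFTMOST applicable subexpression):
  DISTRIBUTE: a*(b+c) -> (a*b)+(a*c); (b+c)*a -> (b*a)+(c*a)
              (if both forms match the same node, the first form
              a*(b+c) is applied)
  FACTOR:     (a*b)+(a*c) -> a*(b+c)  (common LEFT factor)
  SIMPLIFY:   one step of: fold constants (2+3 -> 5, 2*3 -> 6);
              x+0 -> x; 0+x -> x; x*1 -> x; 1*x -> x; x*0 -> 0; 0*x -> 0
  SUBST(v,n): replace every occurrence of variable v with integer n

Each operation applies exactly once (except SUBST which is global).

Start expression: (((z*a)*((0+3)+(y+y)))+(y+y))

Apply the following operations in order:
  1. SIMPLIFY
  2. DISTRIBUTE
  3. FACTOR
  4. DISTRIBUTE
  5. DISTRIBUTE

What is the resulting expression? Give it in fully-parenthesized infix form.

Start: (((z*a)*((0+3)+(y+y)))+(y+y))
Apply SIMPLIFY at LRL (target: (0+3)): (((z*a)*((0+3)+(y+y)))+(y+y)) -> (((z*a)*(3+(y+y)))+(y+y))
Apply DISTRIBUTE at L (target: ((z*a)*(3+(y+y)))): (((z*a)*(3+(y+y)))+(y+y)) -> ((((z*a)*3)+((z*a)*(y+y)))+(y+y))
Apply FACTOR at L (target: (((z*a)*3)+((z*a)*(y+y)))): ((((z*a)*3)+((z*a)*(y+y)))+(y+y)) -> (((z*a)*(3+(y+y)))+(y+y))
Apply DISTRIBUTE at L (target: ((z*a)*(3+(y+y)))): (((z*a)*(3+(y+y)))+(y+y)) -> ((((z*a)*3)+((z*a)*(y+y)))+(y+y))
Apply DISTRIBUTE at LR (target: ((z*a)*(y+y))): ((((z*a)*3)+((z*a)*(y+y)))+(y+y)) -> ((((z*a)*3)+(((z*a)*y)+((z*a)*y)))+(y+y))

Answer: ((((z*a)*3)+(((z*a)*y)+((z*a)*y)))+(y+y))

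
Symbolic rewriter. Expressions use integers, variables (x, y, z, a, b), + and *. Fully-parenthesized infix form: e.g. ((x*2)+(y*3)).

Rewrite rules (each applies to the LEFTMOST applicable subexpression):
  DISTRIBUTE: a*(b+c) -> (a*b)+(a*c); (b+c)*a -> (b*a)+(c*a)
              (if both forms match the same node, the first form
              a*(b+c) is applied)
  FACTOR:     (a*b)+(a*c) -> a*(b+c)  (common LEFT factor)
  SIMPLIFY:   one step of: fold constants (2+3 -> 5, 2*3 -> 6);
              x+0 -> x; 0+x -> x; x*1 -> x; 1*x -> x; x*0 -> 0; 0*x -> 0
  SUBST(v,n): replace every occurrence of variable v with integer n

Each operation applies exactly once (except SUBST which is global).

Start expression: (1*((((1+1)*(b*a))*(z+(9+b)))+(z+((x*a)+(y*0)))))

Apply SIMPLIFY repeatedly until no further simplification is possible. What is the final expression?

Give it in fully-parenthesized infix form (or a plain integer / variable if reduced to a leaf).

Answer: (((2*(b*a))*(z+(9+b)))+(z+(x*a)))

Derivation:
Start: (1*((((1+1)*(b*a))*(z+(9+b)))+(z+((x*a)+(y*0)))))
Step 1: at root: (1*((((1+1)*(b*a))*(z+(9+b)))+(z+((x*a)+(y*0))))) -> ((((1+1)*(b*a))*(z+(9+b)))+(z+((x*a)+(y*0)))); overall: (1*((((1+1)*(b*a))*(z+(9+b)))+(z+((x*a)+(y*0))))) -> ((((1+1)*(b*a))*(z+(9+b)))+(z+((x*a)+(y*0))))
Step 2: at LLL: (1+1) -> 2; overall: ((((1+1)*(b*a))*(z+(9+b)))+(z+((x*a)+(y*0)))) -> (((2*(b*a))*(z+(9+b)))+(z+((x*a)+(y*0))))
Step 3: at RRR: (y*0) -> 0; overall: (((2*(b*a))*(z+(9+b)))+(z+((x*a)+(y*0)))) -> (((2*(b*a))*(z+(9+b)))+(z+((x*a)+0)))
Step 4: at RR: ((x*a)+0) -> (x*a); overall: (((2*(b*a))*(z+(9+b)))+(z+((x*a)+0))) -> (((2*(b*a))*(z+(9+b)))+(z+(x*a)))
Fixed point: (((2*(b*a))*(z+(9+b)))+(z+(x*a)))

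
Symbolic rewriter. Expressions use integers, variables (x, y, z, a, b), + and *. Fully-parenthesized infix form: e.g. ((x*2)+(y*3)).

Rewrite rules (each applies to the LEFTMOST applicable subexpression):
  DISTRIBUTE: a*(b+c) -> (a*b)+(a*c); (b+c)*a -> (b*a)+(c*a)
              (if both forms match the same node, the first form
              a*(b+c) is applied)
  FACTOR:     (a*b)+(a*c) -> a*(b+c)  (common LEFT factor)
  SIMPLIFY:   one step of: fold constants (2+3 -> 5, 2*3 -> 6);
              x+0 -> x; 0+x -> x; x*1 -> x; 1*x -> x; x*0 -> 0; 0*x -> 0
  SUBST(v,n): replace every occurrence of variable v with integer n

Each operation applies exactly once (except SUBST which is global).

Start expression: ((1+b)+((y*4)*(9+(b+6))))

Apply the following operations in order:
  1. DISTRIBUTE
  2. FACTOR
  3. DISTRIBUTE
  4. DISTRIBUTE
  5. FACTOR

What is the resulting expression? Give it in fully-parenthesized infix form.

Answer: ((1+b)+(((y*4)*9)+((y*4)*(b+6))))

Derivation:
Start: ((1+b)+((y*4)*(9+(b+6))))
Apply DISTRIBUTE at R (target: ((y*4)*(9+(b+6)))): ((1+b)+((y*4)*(9+(b+6)))) -> ((1+b)+(((y*4)*9)+((y*4)*(b+6))))
Apply FACTOR at R (target: (((y*4)*9)+((y*4)*(b+6)))): ((1+b)+(((y*4)*9)+((y*4)*(b+6)))) -> ((1+b)+((y*4)*(9+(b+6))))
Apply DISTRIBUTE at R (target: ((y*4)*(9+(b+6)))): ((1+b)+((y*4)*(9+(b+6)))) -> ((1+b)+(((y*4)*9)+((y*4)*(b+6))))
Apply DISTRIBUTE at RR (target: ((y*4)*(b+6))): ((1+b)+(((y*4)*9)+((y*4)*(b+6)))) -> ((1+b)+(((y*4)*9)+(((y*4)*b)+((y*4)*6))))
Apply FACTOR at RR (target: (((y*4)*b)+((y*4)*6))): ((1+b)+(((y*4)*9)+(((y*4)*b)+((y*4)*6)))) -> ((1+b)+(((y*4)*9)+((y*4)*(b+6))))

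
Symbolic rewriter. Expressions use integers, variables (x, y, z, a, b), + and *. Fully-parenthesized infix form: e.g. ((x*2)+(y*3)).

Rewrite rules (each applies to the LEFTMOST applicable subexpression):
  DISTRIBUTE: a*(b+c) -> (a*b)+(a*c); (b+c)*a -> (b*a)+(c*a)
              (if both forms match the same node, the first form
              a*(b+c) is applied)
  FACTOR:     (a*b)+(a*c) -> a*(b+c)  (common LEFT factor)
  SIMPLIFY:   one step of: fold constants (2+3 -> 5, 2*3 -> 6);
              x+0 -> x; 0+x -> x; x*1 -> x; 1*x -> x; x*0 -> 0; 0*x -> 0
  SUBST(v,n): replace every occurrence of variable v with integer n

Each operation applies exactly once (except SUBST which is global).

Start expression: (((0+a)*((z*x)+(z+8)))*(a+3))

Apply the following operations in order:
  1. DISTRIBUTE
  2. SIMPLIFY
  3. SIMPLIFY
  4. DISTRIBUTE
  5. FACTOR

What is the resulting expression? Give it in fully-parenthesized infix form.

Answer: (((a*((z*x)+(z+8)))*a)+((a*((z*x)+(z+8)))*3))

Derivation:
Start: (((0+a)*((z*x)+(z+8)))*(a+3))
Apply DISTRIBUTE at root (target: (((0+a)*((z*x)+(z+8)))*(a+3))): (((0+a)*((z*x)+(z+8)))*(a+3)) -> ((((0+a)*((z*x)+(z+8)))*a)+(((0+a)*((z*x)+(z+8)))*3))
Apply SIMPLIFY at LLL (target: (0+a)): ((((0+a)*((z*x)+(z+8)))*a)+(((0+a)*((z*x)+(z+8)))*3)) -> (((a*((z*x)+(z+8)))*a)+(((0+a)*((z*x)+(z+8)))*3))
Apply SIMPLIFY at RLL (target: (0+a)): (((a*((z*x)+(z+8)))*a)+(((0+a)*((z*x)+(z+8)))*3)) -> (((a*((z*x)+(z+8)))*a)+((a*((z*x)+(z+8)))*3))
Apply DISTRIBUTE at LL (target: (a*((z*x)+(z+8)))): (((a*((z*x)+(z+8)))*a)+((a*((z*x)+(z+8)))*3)) -> ((((a*(z*x))+(a*(z+8)))*a)+((a*((z*x)+(z+8)))*3))
Apply FACTOR at LL (target: ((a*(z*x))+(a*(z+8)))): ((((a*(z*x))+(a*(z+8)))*a)+((a*((z*x)+(z+8)))*3)) -> (((a*((z*x)+(z+8)))*a)+((a*((z*x)+(z+8)))*3))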